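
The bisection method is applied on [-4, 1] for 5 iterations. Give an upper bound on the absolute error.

Bisection error bound: |error| ≤ (b-a)/2^n
|error| ≤ (1 - (-4))/2^5 = 5/2^5
|error| ≤ 0.1562500000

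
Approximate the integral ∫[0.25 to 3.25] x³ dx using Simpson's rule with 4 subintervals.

f(x) = x³
a = 0.25, b = 3.25, n = 4
h = (b - a)/n = 0.750000

Simpson's rule: (h/3)[f(x₀) + 4f(x₁) + 2f(x₂) + ... + f(xₙ)]

x_0 = 0.2500, f(x_0) = 0.015625, coefficient = 1
x_1 = 1.0000, f(x_1) = 1.000000, coefficient = 4
x_2 = 1.7500, f(x_2) = 5.359375, coefficient = 2
x_3 = 2.5000, f(x_3) = 15.625000, coefficient = 4
x_4 = 3.2500, f(x_4) = 34.328125, coefficient = 1

I ≈ (0.750000/3) × 111.562500 = 27.890625
Exact value: 27.890625
Error: 0.000000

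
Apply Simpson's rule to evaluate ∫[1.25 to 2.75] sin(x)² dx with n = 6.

f(x) = sin(x)²
a = 1.25, b = 2.75, n = 6
h = (b - a)/n = 0.250000

Simpson's rule: (h/3)[f(x₀) + 4f(x₁) + 2f(x₂) + ... + f(xₙ)]

x_0 = 1.2500, f(x_0) = 0.900572, coefficient = 1
x_1 = 1.5000, f(x_1) = 0.994996, coefficient = 4
x_2 = 1.7500, f(x_2) = 0.968228, coefficient = 2
x_3 = 2.0000, f(x_3) = 0.826822, coefficient = 4
x_4 = 2.2500, f(x_4) = 0.605398, coefficient = 2
x_5 = 2.5000, f(x_5) = 0.358169, coefficient = 4
x_6 = 2.7500, f(x_6) = 0.145665, coefficient = 1

I ≈ (0.250000/3) × 12.913437 = 1.076120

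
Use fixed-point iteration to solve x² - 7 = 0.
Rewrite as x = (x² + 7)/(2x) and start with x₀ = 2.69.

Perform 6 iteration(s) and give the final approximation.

Equation: x² - 7 = 0
Fixed-point form: x = (x² + 7)/(2x)
x₀ = 2.69

x_1 = g(2.690000) = 2.646115
x_2 = g(2.646115) = 2.645751
x_3 = g(2.645751) = 2.645751
x_4 = g(2.645751) = 2.645751
x_5 = g(2.645751) = 2.645751
x_6 = g(2.645751) = 2.645751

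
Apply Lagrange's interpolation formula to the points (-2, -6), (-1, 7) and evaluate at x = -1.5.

Lagrange interpolation formula:
P(x) = Σ yᵢ × Lᵢ(x)
where Lᵢ(x) = Π_{j≠i} (x - xⱼ)/(xᵢ - xⱼ)

L_0(-1.5) = (-1.5 - (-1))/(-2 - (-1)) = 0.500000
L_1(-1.5) = (-1.5 - (-2))/(-1 - (-2)) = 0.500000

P(-1.5) = (-6)×L_0(-1.5) + 7×L_1(-1.5)
P(-1.5) = 0.500000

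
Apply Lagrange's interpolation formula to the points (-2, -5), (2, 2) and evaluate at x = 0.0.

Lagrange interpolation formula:
P(x) = Σ yᵢ × Lᵢ(x)
where Lᵢ(x) = Π_{j≠i} (x - xⱼ)/(xᵢ - xⱼ)

L_0(0.0) = (0.0 - 2)/(-2 - 2) = 0.500000
L_1(0.0) = (0.0 - (-2))/(2 - (-2)) = 0.500000

P(0.0) = (-5)×L_0(0.0) + 2×L_1(0.0)
P(0.0) = -1.500000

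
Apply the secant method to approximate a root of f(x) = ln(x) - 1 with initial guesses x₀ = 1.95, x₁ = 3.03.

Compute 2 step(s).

f(x) = ln(x) - 1
x₀ = 1.95, x₁ = 3.03

Secant formula: x_{n+1} = x_n - f(x_n)(x_n - x_{n-1})/(f(x_n) - f(x_{n-1}))

Iteration 1:
  f(1.950000) = -0.332171
  f(3.030000) = 0.108563
  x_2 = 3.030000 - 0.108563×(3.030000 - 1.950000)/(0.108563 - (-0.332171))
       = 2.763971
Iteration 2:
  f(3.030000) = 0.108563
  f(2.763971) = 0.016669
  x_3 = 2.763971 - 0.016669×(2.763971 - 3.030000)/(0.016669 - 0.108563)
       = 2.715717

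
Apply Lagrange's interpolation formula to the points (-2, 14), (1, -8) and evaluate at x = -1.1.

Lagrange interpolation formula:
P(x) = Σ yᵢ × Lᵢ(x)
where Lᵢ(x) = Π_{j≠i} (x - xⱼ)/(xᵢ - xⱼ)

L_0(-1.1) = (-1.1 - 1)/(-2 - 1) = 0.700000
L_1(-1.1) = (-1.1 - (-2))/(1 - (-2)) = 0.300000

P(-1.1) = 14×L_0(-1.1) + (-8)×L_1(-1.1)
P(-1.1) = 7.400000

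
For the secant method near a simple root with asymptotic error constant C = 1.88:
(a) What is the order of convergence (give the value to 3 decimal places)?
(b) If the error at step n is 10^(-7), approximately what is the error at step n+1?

(a) Secant method has superlinear convergence with order φ = (1+√5)/2 ≈ 1.618.
    This means |e_{n+1}| ≈ C|e_n|^1.618.

(b) With |e_n| = 10^(-7) and C = 1.88:
    |e_{n+1}| ≈ 1.88 × (10^(-7))^1.618 = 1.88 × 10^(-11.33)

(a) ≈ 1.618 (golden ratio); (b) |e_{n+1}| ≈ 8.870e-12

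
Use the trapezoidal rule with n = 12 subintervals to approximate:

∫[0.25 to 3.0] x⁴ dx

f(x) = x⁴
a = 0.25, b = 3.0, n = 12
h = (b - a)/n = 0.229167

Trapezoidal rule: (h/2)[f(x₀) + 2f(x₁) + 2f(x₂) + ... + f(xₙ)]

x_0 = 0.2500, f(x_0) = 0.003906, coefficient = 1
x_1 = 0.4792, f(x_1) = 0.052716, coefficient = 2
x_2 = 0.7083, f(x_2) = 0.251739, coefficient = 2
x_3 = 0.9375, f(x_3) = 0.772476, coefficient = 2
x_4 = 1.1667, f(x_4) = 1.852623, coefficient = 2
x_5 = 1.3958, f(x_5) = 3.796070, coefficient = 2
x_6 = 1.6250, f(x_6) = 6.972900, coefficient = 2
x_7 = 1.8542, f(x_7) = 11.819390, coefficient = 2
x_8 = 2.0833, f(x_8) = 18.838011, coefficient = 2
x_9 = 2.3125, f(x_9) = 28.597427, coefficient = 2
x_10 = 2.5417, f(x_10) = 41.732497, coefficient = 2
x_11 = 2.7708, f(x_11) = 58.944273, coefficient = 2
x_12 = 3.0000, f(x_12) = 81.000000, coefficient = 1

I ≈ (0.229167/2) × 428.264156 = 49.071935
Exact value: 48.599805
Error: 0.472130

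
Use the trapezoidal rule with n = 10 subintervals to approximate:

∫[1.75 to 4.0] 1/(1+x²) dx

f(x) = 1/(1+x²)
a = 1.75, b = 4.0, n = 10
h = (b - a)/n = 0.225000

Trapezoidal rule: (h/2)[f(x₀) + 2f(x₁) + 2f(x₂) + ... + f(xₙ)]

x_0 = 1.7500, f(x_0) = 0.246154, coefficient = 1
x_1 = 1.9750, f(x_1) = 0.204056, coefficient = 2
x_2 = 2.2000, f(x_2) = 0.171233, coefficient = 2
x_3 = 2.4250, f(x_3) = 0.145336, coefficient = 2
x_4 = 2.6500, f(x_4) = 0.124649, coefficient = 2
x_5 = 2.8750, f(x_5) = 0.107926, coefficient = 2
x_6 = 3.1000, f(x_6) = 0.094251, coefficient = 2
x_7 = 3.3250, f(x_7) = 0.082949, coefficient = 2
x_8 = 3.5500, f(x_8) = 0.073516, coefficient = 2
x_9 = 3.7750, f(x_9) = 0.065571, coefficient = 2
x_10 = 4.0000, f(x_10) = 0.058824, coefficient = 1

I ≈ (0.225000/2) × 2.443949 = 0.274944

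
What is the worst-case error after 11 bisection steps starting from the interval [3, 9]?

Bisection error bound: |error| ≤ (b-a)/2^n
|error| ≤ (9 - 3)/2^11 = 6/2^11
|error| ≤ 0.0029296875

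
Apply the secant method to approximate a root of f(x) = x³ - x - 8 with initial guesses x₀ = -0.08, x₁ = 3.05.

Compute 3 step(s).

f(x) = x³ - x - 8
x₀ = -0.08, x₁ = 3.05

Secant formula: x_{n+1} = x_n - f(x_n)(x_n - x_{n-1})/(f(x_n) - f(x_{n-1}))

Iteration 1:
  f(-0.080000) = -7.920512
  f(3.050000) = 17.322625
  x_2 = 3.050000 - 17.322625×(3.050000 - (-0.080000))/(17.322625 - (-7.920512))
       = 0.902097
Iteration 2:
  f(3.050000) = 17.322625
  f(0.902097) = -8.167990
  x_3 = 0.902097 - (-8.167990)×(0.902097 - 3.050000)/(-8.167990 - 17.322625)
       = 1.590352
Iteration 3:
  f(0.902097) = -8.167990
  f(1.590352) = -5.568002
  x_4 = 1.590352 - (-5.568002)×(1.590352 - 0.902097)/(-5.568002 - (-8.167990))
       = 3.064285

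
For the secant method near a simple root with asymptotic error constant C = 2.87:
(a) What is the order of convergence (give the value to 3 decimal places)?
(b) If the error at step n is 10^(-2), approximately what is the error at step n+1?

(a) Secant method has superlinear convergence with order φ = (1+√5)/2 ≈ 1.618.
    This means |e_{n+1}| ≈ C|e_n|^1.618.

(b) With |e_n| = 10^(-2) and C = 2.87:
    |e_{n+1}| ≈ 2.87 × (10^(-2))^1.618 = 2.87 × 10^(-3.24)

(a) ≈ 1.618 (golden ratio); (b) |e_{n+1}| ≈ 1.667e-03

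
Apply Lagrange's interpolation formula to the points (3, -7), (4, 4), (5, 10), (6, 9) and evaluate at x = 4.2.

Lagrange interpolation formula:
P(x) = Σ yᵢ × Lᵢ(x)
where Lᵢ(x) = Π_{j≠i} (x - xⱼ)/(xᵢ - xⱼ)

L_0(4.2) = (4.2 - 4)/(3 - 4) × (4.2 - 5)/(3 - 5) × (4.2 - 6)/(3 - 6) = -0.048000
L_1(4.2) = (4.2 - 3)/(4 - 3) × (4.2 - 5)/(4 - 5) × (4.2 - 6)/(4 - 6) = 0.864000
L_2(4.2) = (4.2 - 3)/(5 - 3) × (4.2 - 4)/(5 - 4) × (4.2 - 6)/(5 - 6) = 0.216000
L_3(4.2) = (4.2 - 3)/(6 - 3) × (4.2 - 4)/(6 - 4) × (4.2 - 5)/(6 - 5) = -0.032000

P(4.2) = (-7)×L_0(4.2) + 4×L_1(4.2) + 10×L_2(4.2) + 9×L_3(4.2)
P(4.2) = 5.664000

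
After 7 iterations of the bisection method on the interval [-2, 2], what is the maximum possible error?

Bisection error bound: |error| ≤ (b-a)/2^n
|error| ≤ (2 - (-2))/2^7 = 4/2^7
|error| ≤ 0.0312500000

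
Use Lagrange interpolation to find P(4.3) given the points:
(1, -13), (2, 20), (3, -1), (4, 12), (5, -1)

Lagrange interpolation formula:
P(x) = Σ yᵢ × Lᵢ(x)
where Lᵢ(x) = Π_{j≠i} (x - xⱼ)/(xᵢ - xⱼ)

L_0(4.3) = (4.3 - 2)/(1 - 2) × (4.3 - 3)/(1 - 3) × (4.3 - 4)/(1 - 4) × (4.3 - 5)/(1 - 5) = -0.026162
L_1(4.3) = (4.3 - 1)/(2 - 1) × (4.3 - 3)/(2 - 3) × (4.3 - 4)/(2 - 4) × (4.3 - 5)/(2 - 5) = 0.150150
L_2(4.3) = (4.3 - 1)/(3 - 1) × (4.3 - 2)/(3 - 2) × (4.3 - 4)/(3 - 4) × (4.3 - 5)/(3 - 5) = -0.398475
L_3(4.3) = (4.3 - 1)/(4 - 1) × (4.3 - 2)/(4 - 2) × (4.3 - 3)/(4 - 3) × (4.3 - 5)/(4 - 5) = 1.151150
L_4(4.3) = (4.3 - 1)/(5 - 1) × (4.3 - 2)/(5 - 2) × (4.3 - 3)/(5 - 3) × (4.3 - 4)/(5 - 4) = 0.123337

P(4.3) = (-13)×L_0(4.3) + 20×L_1(4.3) + (-1)×L_2(4.3) + 12×L_3(4.3) + (-1)×L_4(4.3)
P(4.3) = 17.432050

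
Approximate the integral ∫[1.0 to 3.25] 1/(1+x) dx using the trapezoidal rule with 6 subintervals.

f(x) = 1/(1+x)
a = 1.0, b = 3.25, n = 6
h = (b - a)/n = 0.375000

Trapezoidal rule: (h/2)[f(x₀) + 2f(x₁) + 2f(x₂) + ... + f(xₙ)]

x_0 = 1.0000, f(x_0) = 0.500000, coefficient = 1
x_1 = 1.3750, f(x_1) = 0.421053, coefficient = 2
x_2 = 1.7500, f(x_2) = 0.363636, coefficient = 2
x_3 = 2.1250, f(x_3) = 0.320000, coefficient = 2
x_4 = 2.5000, f(x_4) = 0.285714, coefficient = 2
x_5 = 2.8750, f(x_5) = 0.258065, coefficient = 2
x_6 = 3.2500, f(x_6) = 0.235294, coefficient = 1

I ≈ (0.375000/2) × 4.032230 = 0.756043
Exact value: 0.753772
Error: 0.002271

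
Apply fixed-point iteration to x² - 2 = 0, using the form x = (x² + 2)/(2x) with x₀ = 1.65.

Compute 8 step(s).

Equation: x² - 2 = 0
Fixed-point form: x = (x² + 2)/(2x)
x₀ = 1.65

x_1 = g(1.650000) = 1.431061
x_2 = g(1.431061) = 1.414313
x_3 = g(1.414313) = 1.414214
x_4 = g(1.414214) = 1.414214
x_5 = g(1.414214) = 1.414214
x_6 = g(1.414214) = 1.414214
x_7 = g(1.414214) = 1.414214
x_8 = g(1.414214) = 1.414214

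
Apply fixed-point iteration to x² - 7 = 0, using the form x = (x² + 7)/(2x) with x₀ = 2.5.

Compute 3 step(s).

Equation: x² - 7 = 0
Fixed-point form: x = (x² + 7)/(2x)
x₀ = 2.5

x_1 = g(2.500000) = 2.650000
x_2 = g(2.650000) = 2.645755
x_3 = g(2.645755) = 2.645751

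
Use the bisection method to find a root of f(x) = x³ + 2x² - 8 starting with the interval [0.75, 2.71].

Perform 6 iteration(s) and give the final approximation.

f(x) = x³ + 2x² - 8
Initial interval: [0.75, 2.71]

Iteration 1:
  c_1 = (0.750000 + 2.710000)/2 = 1.730000
  f(c_1) = f(1.730000) = 3.163517
  f(a) × f(c) < 0, new interval: [0.750000, 1.730000]
Iteration 2:
  c_2 = (0.750000 + 1.730000)/2 = 1.240000
  f(c_2) = f(1.240000) = -3.018176
  f(a) × f(c) ≥ 0, new interval: [1.240000, 1.730000]
Iteration 3:
  c_3 = (1.240000 + 1.730000)/2 = 1.485000
  f(c_3) = f(1.485000) = -0.314791
  f(a) × f(c) ≥ 0, new interval: [1.485000, 1.730000]
Iteration 4:
  c_4 = (1.485000 + 1.730000)/2 = 1.607500
  f(c_4) = f(1.607500) = 1.321983
  f(a) × f(c) < 0, new interval: [1.485000, 1.607500]
Iteration 5:
  c_5 = (1.485000 + 1.607500)/2 = 1.546250
  f(c_5) = f(1.546250) = 0.478690
  f(a) × f(c) < 0, new interval: [1.485000, 1.546250]
Iteration 6:
  c_6 = (1.485000 + 1.546250)/2 = 1.515625
  f(c_6) = f(1.515625) = 0.075809
  f(a) × f(c) < 0, new interval: [1.485000, 1.515625]

After 6 iteration(s), the approximation is c_6 = 1.515625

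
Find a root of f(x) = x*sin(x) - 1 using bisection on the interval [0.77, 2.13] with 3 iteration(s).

f(x) = x*sin(x) - 1
Initial interval: [0.77, 2.13]

Iteration 1:
  c_1 = (0.770000 + 2.130000)/2 = 1.450000
  f(c_1) = f(1.450000) = 0.439434
  f(a) × f(c) < 0, new interval: [0.770000, 1.450000]
Iteration 2:
  c_2 = (0.770000 + 1.450000)/2 = 1.110000
  f(c_2) = f(1.110000) = -0.005774
  f(a) × f(c) ≥ 0, new interval: [1.110000, 1.450000]
Iteration 3:
  c_3 = (1.110000 + 1.450000)/2 = 1.280000
  f(c_3) = f(1.280000) = 0.226260
  f(a) × f(c) < 0, new interval: [1.110000, 1.280000]

After 3 iteration(s), the approximation is c_3 = 1.280000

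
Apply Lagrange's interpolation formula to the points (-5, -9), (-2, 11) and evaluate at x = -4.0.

Lagrange interpolation formula:
P(x) = Σ yᵢ × Lᵢ(x)
where Lᵢ(x) = Π_{j≠i} (x - xⱼ)/(xᵢ - xⱼ)

L_0(-4.0) = (-4.0 - (-2))/(-5 - (-2)) = 0.666667
L_1(-4.0) = (-4.0 - (-5))/(-2 - (-5)) = 0.333333

P(-4.0) = (-9)×L_0(-4.0) + 11×L_1(-4.0)
P(-4.0) = -2.333333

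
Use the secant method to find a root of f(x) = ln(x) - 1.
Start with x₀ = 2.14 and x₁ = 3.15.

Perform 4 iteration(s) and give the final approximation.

f(x) = ln(x) - 1
x₀ = 2.14, x₁ = 3.15

Secant formula: x_{n+1} = x_n - f(x_n)(x_n - x_{n-1})/(f(x_n) - f(x_{n-1}))

Iteration 1:
  f(2.140000) = -0.239194
  f(3.150000) = 0.147402
  x_2 = 3.150000 - 0.147402×(3.150000 - 2.140000)/(0.147402 - (-0.239194))
       = 2.764905
Iteration 2:
  f(3.150000) = 0.147402
  f(2.764905) = 0.017006
  x_3 = 2.764905 - 0.017006×(2.764905 - 3.150000)/(0.017006 - 0.147402)
       = 2.714681
Iteration 3:
  f(2.764905) = 0.017006
  f(2.714681) = -0.001326
  x_4 = 2.714681 - (-0.001326)×(2.714681 - 2.764905)/(-0.001326 - 0.017006)
       = 2.718313
Iteration 4:
  f(2.714681) = -0.001326
  f(2.718313) = 0.000011
  x_5 = 2.718313 - 0.000011×(2.718313 - 2.714681)/(0.000011 - (-0.001326))
       = 2.718282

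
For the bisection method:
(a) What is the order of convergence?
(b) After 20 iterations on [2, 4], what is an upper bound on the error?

(a) Bisection has linear (order 1) convergence; the error is halved each step.

(b) Error bound = (b-a)/2^n = (4 - 2)/2^{20}
    = 2/2^{20}

(a) 1 (linear); (b) error ≤ 1.91e-06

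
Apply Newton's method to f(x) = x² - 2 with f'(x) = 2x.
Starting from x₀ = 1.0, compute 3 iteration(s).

f(x) = x² - 2
f'(x) = 2x
x₀ = 1.0

Newton-Raphson formula: x_{n+1} = x_n - f(x_n)/f'(x_n)

Iteration 1:
  f(1.000000) = -1.000000
  f'(1.000000) = 2.000000
  x_1 = 1.000000 - (-1.000000)/2.000000 = 1.500000
Iteration 2:
  f(1.500000) = 0.250000
  f'(1.500000) = 3.000000
  x_2 = 1.500000 - 0.250000/3.000000 = 1.416667
Iteration 3:
  f(1.416667) = 0.006944
  f'(1.416667) = 2.833333
  x_3 = 1.416667 - 0.006944/2.833333 = 1.414216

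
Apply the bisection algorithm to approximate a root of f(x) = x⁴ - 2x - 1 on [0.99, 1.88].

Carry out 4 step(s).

f(x) = x⁴ - 2x - 1
Initial interval: [0.99, 1.88]

Iteration 1:
  c_1 = (0.990000 + 1.880000)/2 = 1.435000
  f(c_1) = f(1.435000) = 0.370408
  f(a) × f(c) < 0, new interval: [0.990000, 1.435000]
Iteration 2:
  c_2 = (0.990000 + 1.435000)/2 = 1.212500
  f(c_2) = f(1.212500) = -1.263641
  f(a) × f(c) ≥ 0, new interval: [1.212500, 1.435000]
Iteration 3:
  c_3 = (1.212500 + 1.435000)/2 = 1.323750
  f(c_3) = f(1.323750) = -0.576895
  f(a) × f(c) ≥ 0, new interval: [1.323750, 1.435000]
Iteration 4:
  c_4 = (1.323750 + 1.435000)/2 = 1.379375
  f(c_4) = f(1.379375) = -0.138576
  f(a) × f(c) ≥ 0, new interval: [1.379375, 1.435000]

After 4 iteration(s), the approximation is c_4 = 1.379375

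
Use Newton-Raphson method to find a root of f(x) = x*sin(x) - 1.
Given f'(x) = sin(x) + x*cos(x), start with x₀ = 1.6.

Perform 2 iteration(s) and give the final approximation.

f(x) = x*sin(x) - 1
f'(x) = sin(x) + x*cos(x)
x₀ = 1.6

Newton-Raphson formula: x_{n+1} = x_n - f(x_n)/f'(x_n)

Iteration 1:
  f(1.600000) = 0.599318
  f'(1.600000) = 0.952854
  x_1 = 1.600000 - 0.599318/0.952854 = 0.971029
Iteration 2:
  f(0.971029) = -0.198448
  f'(0.971029) = 1.373565
  x_2 = 0.971029 - (-0.198448)/1.373565 = 1.115505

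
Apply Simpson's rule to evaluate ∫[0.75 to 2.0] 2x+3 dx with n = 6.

f(x) = 2x+3
a = 0.75, b = 2.0, n = 6
h = (b - a)/n = 0.208333

Simpson's rule: (h/3)[f(x₀) + 4f(x₁) + 2f(x₂) + ... + f(xₙ)]

x_0 = 0.7500, f(x_0) = 4.500000, coefficient = 1
x_1 = 0.9583, f(x_1) = 4.916667, coefficient = 4
x_2 = 1.1667, f(x_2) = 5.333333, coefficient = 2
x_3 = 1.3750, f(x_3) = 5.750000, coefficient = 4
x_4 = 1.5833, f(x_4) = 6.166667, coefficient = 2
x_5 = 1.7917, f(x_5) = 6.583333, coefficient = 4
x_6 = 2.0000, f(x_6) = 7.000000, coefficient = 1

I ≈ (0.208333/3) × 103.500000 = 7.187500
Exact value: 7.187500
Error: 0.000000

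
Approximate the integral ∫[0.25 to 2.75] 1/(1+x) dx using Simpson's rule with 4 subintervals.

f(x) = 1/(1+x)
a = 0.25, b = 2.75, n = 4
h = (b - a)/n = 0.625000

Simpson's rule: (h/3)[f(x₀) + 4f(x₁) + 2f(x₂) + ... + f(xₙ)]

x_0 = 0.2500, f(x_0) = 0.800000, coefficient = 1
x_1 = 0.8750, f(x_1) = 0.533333, coefficient = 4
x_2 = 1.5000, f(x_2) = 0.400000, coefficient = 2
x_3 = 2.1250, f(x_3) = 0.320000, coefficient = 4
x_4 = 2.7500, f(x_4) = 0.266667, coefficient = 1

I ≈ (0.625000/3) × 5.280000 = 1.100000
Exact value: 1.098612
Error: 0.001388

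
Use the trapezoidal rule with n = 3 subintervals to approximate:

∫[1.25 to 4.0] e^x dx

f(x) = e^x
a = 1.25, b = 4.0, n = 3
h = (b - a)/n = 0.916667

Trapezoidal rule: (h/2)[f(x₀) + 2f(x₁) + 2f(x₂) + ... + f(xₙ)]

x_0 = 1.2500, f(x_0) = 3.490343, coefficient = 1
x_1 = 2.1667, f(x_1) = 8.729138, coefficient = 2
x_2 = 3.0833, f(x_2) = 21.831051, coefficient = 2
x_3 = 4.0000, f(x_3) = 54.598150, coefficient = 1

I ≈ (0.916667/2) × 119.208873 = 54.637400
Exact value: 51.107807
Error: 3.529593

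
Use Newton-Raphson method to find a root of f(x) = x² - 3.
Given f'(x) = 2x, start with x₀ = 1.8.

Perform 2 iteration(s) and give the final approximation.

f(x) = x² - 3
f'(x) = 2x
x₀ = 1.8

Newton-Raphson formula: x_{n+1} = x_n - f(x_n)/f'(x_n)

Iteration 1:
  f(1.800000) = 0.240000
  f'(1.800000) = 3.600000
  x_1 = 1.800000 - 0.240000/3.600000 = 1.733333
Iteration 2:
  f(1.733333) = 0.004444
  f'(1.733333) = 3.466667
  x_2 = 1.733333 - 0.004444/3.466667 = 1.732051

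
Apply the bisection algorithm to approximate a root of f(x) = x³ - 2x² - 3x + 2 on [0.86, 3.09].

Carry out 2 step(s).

f(x) = x³ - 2x² - 3x + 2
Initial interval: [0.86, 3.09]

Iteration 1:
  c_1 = (0.860000 + 3.090000)/2 = 1.975000
  f(c_1) = f(1.975000) = -4.022516
  f(a) × f(c) ≥ 0, new interval: [1.975000, 3.090000]
Iteration 2:
  c_2 = (1.975000 + 3.090000)/2 = 2.532500
  f(c_2) = f(2.532500) = -2.182281
  f(a) × f(c) ≥ 0, new interval: [2.532500, 3.090000]

After 2 iteration(s), the approximation is c_2 = 2.532500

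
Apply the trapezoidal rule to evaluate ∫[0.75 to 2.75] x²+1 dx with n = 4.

f(x) = x²+1
a = 0.75, b = 2.75, n = 4
h = (b - a)/n = 0.500000

Trapezoidal rule: (h/2)[f(x₀) + 2f(x₁) + 2f(x₂) + ... + f(xₙ)]

x_0 = 0.7500, f(x_0) = 1.562500, coefficient = 1
x_1 = 1.2500, f(x_1) = 2.562500, coefficient = 2
x_2 = 1.7500, f(x_2) = 4.062500, coefficient = 2
x_3 = 2.2500, f(x_3) = 6.062500, coefficient = 2
x_4 = 2.7500, f(x_4) = 8.562500, coefficient = 1

I ≈ (0.500000/2) × 35.500000 = 8.875000
Exact value: 8.791667
Error: 0.083333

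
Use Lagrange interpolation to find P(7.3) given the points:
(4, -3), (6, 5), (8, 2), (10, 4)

Lagrange interpolation formula:
P(x) = Σ yᵢ × Lᵢ(x)
where Lᵢ(x) = Π_{j≠i} (x - xⱼ)/(xᵢ - xⱼ)

L_0(7.3) = (7.3 - 6)/(4 - 6) × (7.3 - 8)/(4 - 8) × (7.3 - 10)/(4 - 10) = -0.051188
L_1(7.3) = (7.3 - 4)/(6 - 4) × (7.3 - 8)/(6 - 8) × (7.3 - 10)/(6 - 10) = 0.389813
L_2(7.3) = (7.3 - 4)/(8 - 4) × (7.3 - 6)/(8 - 6) × (7.3 - 10)/(8 - 10) = 0.723937
L_3(7.3) = (7.3 - 4)/(10 - 4) × (7.3 - 6)/(10 - 6) × (7.3 - 8)/(10 - 8) = -0.062563

P(7.3) = (-3)×L_0(7.3) + 5×L_1(7.3) + 2×L_2(7.3) + 4×L_3(7.3)
P(7.3) = 3.300250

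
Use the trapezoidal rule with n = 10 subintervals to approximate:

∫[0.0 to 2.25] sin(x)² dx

f(x) = sin(x)²
a = 0.0, b = 2.25, n = 10
h = (b - a)/n = 0.225000

Trapezoidal rule: (h/2)[f(x₀) + 2f(x₁) + 2f(x₂) + ... + f(xₙ)]

x_0 = 0.0000, f(x_0) = 0.000000, coefficient = 1
x_1 = 0.2250, f(x_1) = 0.049776, coefficient = 2
x_2 = 0.4500, f(x_2) = 0.189195, coefficient = 2
x_3 = 0.6750, f(x_3) = 0.390497, coefficient = 2
x_4 = 0.9000, f(x_4) = 0.613601, coefficient = 2
x_5 = 1.1250, f(x_5) = 0.814087, coefficient = 2
x_6 = 1.3500, f(x_6) = 0.952036, coefficient = 2
x_7 = 1.5750, f(x_7) = 0.999982, coefficient = 2
x_8 = 1.8000, f(x_8) = 0.948379, coefficient = 2
x_9 = 2.0250, f(x_9) = 0.807501, coefficient = 2
x_10 = 2.2500, f(x_10) = 0.605398, coefficient = 1

I ≈ (0.225000/2) × 12.135507 = 1.365245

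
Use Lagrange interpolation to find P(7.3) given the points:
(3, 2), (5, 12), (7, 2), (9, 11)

Lagrange interpolation formula:
P(x) = Σ yᵢ × Lᵢ(x)
where Lᵢ(x) = Π_{j≠i} (x - xⱼ)/(xᵢ - xⱼ)

L_0(7.3) = (7.3 - 5)/(3 - 5) × (7.3 - 7)/(3 - 7) × (7.3 - 9)/(3 - 9) = 0.024437
L_1(7.3) = (7.3 - 3)/(5 - 3) × (7.3 - 7)/(5 - 7) × (7.3 - 9)/(5 - 9) = -0.137062
L_2(7.3) = (7.3 - 3)/(7 - 3) × (7.3 - 5)/(7 - 5) × (7.3 - 9)/(7 - 9) = 1.050812
L_3(7.3) = (7.3 - 3)/(9 - 3) × (7.3 - 5)/(9 - 5) × (7.3 - 7)/(9 - 7) = 0.061812

P(7.3) = 2×L_0(7.3) + 12×L_1(7.3) + 2×L_2(7.3) + 11×L_3(7.3)
P(7.3) = 1.185688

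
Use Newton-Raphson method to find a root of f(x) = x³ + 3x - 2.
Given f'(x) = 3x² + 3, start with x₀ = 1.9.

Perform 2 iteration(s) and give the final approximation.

f(x) = x³ + 3x - 2
f'(x) = 3x² + 3
x₀ = 1.9

Newton-Raphson formula: x_{n+1} = x_n - f(x_n)/f'(x_n)

Iteration 1:
  f(1.900000) = 10.559000
  f'(1.900000) = 13.830000
  x_1 = 1.900000 - 10.559000/13.830000 = 1.136515
Iteration 2:
  f(1.136515) = 2.877542
  f'(1.136515) = 6.874998
  x_2 = 1.136515 - 2.877542/6.874998 = 0.717963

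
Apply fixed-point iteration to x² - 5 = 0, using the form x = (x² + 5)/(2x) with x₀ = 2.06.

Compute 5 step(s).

Equation: x² - 5 = 0
Fixed-point form: x = (x² + 5)/(2x)
x₀ = 2.06

x_1 = g(2.060000) = 2.243592
x_2 = g(2.243592) = 2.236081
x_3 = g(2.236081) = 2.236068
x_4 = g(2.236068) = 2.236068
x_5 = g(2.236068) = 2.236068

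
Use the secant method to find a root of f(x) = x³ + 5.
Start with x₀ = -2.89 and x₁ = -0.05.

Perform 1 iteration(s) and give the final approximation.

f(x) = x³ + 5
x₀ = -2.89, x₁ = -0.05

Secant formula: x_{n+1} = x_n - f(x_n)(x_n - x_{n-1})/(f(x_n) - f(x_{n-1}))

Iteration 1:
  f(-2.890000) = -19.137569
  f(-0.050000) = 4.999875
  x_2 = -0.050000 - 4.999875×(-0.050000 - (-2.890000))/(4.999875 - (-19.137569))
       = -0.638283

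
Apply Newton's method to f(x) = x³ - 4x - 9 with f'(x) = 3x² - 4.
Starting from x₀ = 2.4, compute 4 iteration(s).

f(x) = x³ - 4x - 9
f'(x) = 3x² - 4
x₀ = 2.4

Newton-Raphson formula: x_{n+1} = x_n - f(x_n)/f'(x_n)

Iteration 1:
  f(2.400000) = -4.776000
  f'(2.400000) = 13.280000
  x_1 = 2.400000 - (-4.776000)/13.280000 = 2.759639
Iteration 2:
  f(2.759639) = 0.977763
  f'(2.759639) = 18.846815
  x_2 = 2.759639 - 0.977763/18.846815 = 2.707759
Iteration 3:
  f(2.707759) = 0.022143
  f'(2.707759) = 17.995878
  x_3 = 2.707759 - 0.022143/17.995878 = 2.706529
Iteration 4:
  f(2.706529) = 0.000012
  f'(2.706529) = 17.975892
  x_4 = 2.706529 - 0.000012/17.975892 = 2.706528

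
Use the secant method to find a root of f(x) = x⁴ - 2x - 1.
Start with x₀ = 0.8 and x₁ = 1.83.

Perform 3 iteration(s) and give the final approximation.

f(x) = x⁴ - 2x - 1
x₀ = 0.8, x₁ = 1.83

Secant formula: x_{n+1} = x_n - f(x_n)(x_n - x_{n-1})/(f(x_n) - f(x_{n-1}))

Iteration 1:
  f(0.800000) = -2.190400
  f(1.830000) = 6.555131
  x_2 = 1.830000 - 6.555131×(1.830000 - 0.800000)/(6.555131 - (-2.190400))
       = 1.057973
Iteration 2:
  f(1.830000) = 6.555131
  f(1.057973) = -1.863098
  x_3 = 1.057973 - (-1.863098)×(1.057973 - 1.830000)/(-1.863098 - 6.555131)
       = 1.228836
Iteration 3:
  f(1.057973) = -1.863098
  f(1.228836) = -1.177458
  x_4 = 1.228836 - (-1.177458)×(1.228836 - 1.057973)/(-1.177458 - (-1.863098))
       = 1.522261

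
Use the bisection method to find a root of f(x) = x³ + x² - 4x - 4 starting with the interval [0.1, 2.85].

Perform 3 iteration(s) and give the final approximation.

f(x) = x³ + x² - 4x - 4
Initial interval: [0.1, 2.85]

Iteration 1:
  c_1 = (0.100000 + 2.850000)/2 = 1.475000
  f(c_1) = f(1.475000) = -4.515328
  f(a) × f(c) ≥ 0, new interval: [1.475000, 2.850000]
Iteration 2:
  c_2 = (1.475000 + 2.850000)/2 = 2.162500
  f(c_2) = f(2.162500) = 2.139135
  f(a) × f(c) < 0, new interval: [1.475000, 2.162500]
Iteration 3:
  c_3 = (1.475000 + 2.162500)/2 = 1.818750
  f(c_3) = f(1.818750) = -1.950993
  f(a) × f(c) ≥ 0, new interval: [1.818750, 2.162500]

After 3 iteration(s), the approximation is c_3 = 1.818750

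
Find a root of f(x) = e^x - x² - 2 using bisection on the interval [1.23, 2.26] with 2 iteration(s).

f(x) = e^x - x² - 2
Initial interval: [1.23, 2.26]

Iteration 1:
  c_1 = (1.230000 + 2.260000)/2 = 1.745000
  f(c_1) = f(1.745000) = 0.680876
  f(a) × f(c) < 0, new interval: [1.230000, 1.745000]
Iteration 2:
  c_2 = (1.230000 + 1.745000)/2 = 1.487500
  f(c_2) = f(1.487500) = 0.213360
  f(a) × f(c) < 0, new interval: [1.230000, 1.487500]

After 2 iteration(s), the approximation is c_2 = 1.487500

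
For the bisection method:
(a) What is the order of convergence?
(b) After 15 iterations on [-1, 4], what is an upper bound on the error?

(a) Bisection has linear (order 1) convergence; the error is halved each step.

(b) Error bound = (b-a)/2^n = (4 - (-1))/2^{15}
    = 5/2^{15}

(a) 1 (linear); (b) error ≤ 1.53e-04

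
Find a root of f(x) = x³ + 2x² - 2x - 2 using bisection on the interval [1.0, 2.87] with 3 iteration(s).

f(x) = x³ + 2x² - 2x - 2
Initial interval: [1.0, 2.87]

Iteration 1:
  c_1 = (1.000000 + 2.870000)/2 = 1.935000
  f(c_1) = f(1.935000) = 8.863525
  f(a) × f(c) < 0, new interval: [1.000000, 1.935000]
Iteration 2:
  c_2 = (1.000000 + 1.935000)/2 = 1.467500
  f(c_2) = f(1.467500) = 2.532456
  f(a) × f(c) < 0, new interval: [1.000000, 1.467500]
Iteration 3:
  c_3 = (1.000000 + 1.467500)/2 = 1.233750
  f(c_3) = f(1.233750) = 0.454717
  f(a) × f(c) < 0, new interval: [1.000000, 1.233750]

After 3 iteration(s), the approximation is c_3 = 1.233750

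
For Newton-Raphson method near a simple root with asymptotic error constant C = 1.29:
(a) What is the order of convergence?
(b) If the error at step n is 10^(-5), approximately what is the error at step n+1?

(a) Newton-Raphson has quadratic (order 2) convergence near simple roots.
    This means |e_{n+1}| ≈ C|e_n|².

(b) With |e_n| = 10^(-5) and C = 1.29:
    |e_{n+1}| ≈ 1.29 × (10^(-5))² = 1.29 × 10^(-10)

(a) 2 (quadratic); (b) |e_{n+1}| ≈ 1.290e-10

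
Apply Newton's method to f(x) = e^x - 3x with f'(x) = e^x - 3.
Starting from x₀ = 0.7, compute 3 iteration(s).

f(x) = e^x - 3x
f'(x) = e^x - 3
x₀ = 0.7

Newton-Raphson formula: x_{n+1} = x_n - f(x_n)/f'(x_n)

Iteration 1:
  f(0.700000) = -0.086247
  f'(0.700000) = -0.986247
  x_1 = 0.700000 - (-0.086247)/(-0.986247) = 0.612550
Iteration 2:
  f(0.612550) = 0.007480
  f'(0.612550) = -1.154869
  x_2 = 0.612550 - 0.007480/(-1.154869) = 0.619027
Iteration 3:
  f(0.619027) = 0.000039
  f'(0.619027) = -1.142879
  x_3 = 0.619027 - 0.000039/(-1.142879) = 0.619061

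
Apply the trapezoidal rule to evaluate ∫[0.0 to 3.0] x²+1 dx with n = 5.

f(x) = x²+1
a = 0.0, b = 3.0, n = 5
h = (b - a)/n = 0.600000

Trapezoidal rule: (h/2)[f(x₀) + 2f(x₁) + 2f(x₂) + ... + f(xₙ)]

x_0 = 0.0000, f(x_0) = 1.000000, coefficient = 1
x_1 = 0.6000, f(x_1) = 1.360000, coefficient = 2
x_2 = 1.2000, f(x_2) = 2.440000, coefficient = 2
x_3 = 1.8000, f(x_3) = 4.240000, coefficient = 2
x_4 = 2.4000, f(x_4) = 6.760000, coefficient = 2
x_5 = 3.0000, f(x_5) = 10.000000, coefficient = 1

I ≈ (0.600000/2) × 40.600000 = 12.180000
Exact value: 12.000000
Error: 0.180000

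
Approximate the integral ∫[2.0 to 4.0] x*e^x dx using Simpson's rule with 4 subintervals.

f(x) = x*e^x
a = 2.0, b = 4.0, n = 4
h = (b - a)/n = 0.500000

Simpson's rule: (h/3)[f(x₀) + 4f(x₁) + 2f(x₂) + ... + f(xₙ)]

x_0 = 2.0000, f(x_0) = 14.778112, coefficient = 1
x_1 = 2.5000, f(x_1) = 30.456235, coefficient = 4
x_2 = 3.0000, f(x_2) = 60.256611, coefficient = 2
x_3 = 3.5000, f(x_3) = 115.904082, coefficient = 4
x_4 = 4.0000, f(x_4) = 218.392600, coefficient = 1

I ≈ (0.500000/3) × 939.125201 = 156.520867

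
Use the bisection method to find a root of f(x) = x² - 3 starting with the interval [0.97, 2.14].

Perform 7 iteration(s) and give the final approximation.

f(x) = x² - 3
Initial interval: [0.97, 2.14]

Iteration 1:
  c_1 = (0.970000 + 2.140000)/2 = 1.555000
  f(c_1) = f(1.555000) = -0.581975
  f(a) × f(c) ≥ 0, new interval: [1.555000, 2.140000]
Iteration 2:
  c_2 = (1.555000 + 2.140000)/2 = 1.847500
  f(c_2) = f(1.847500) = 0.413256
  f(a) × f(c) < 0, new interval: [1.555000, 1.847500]
Iteration 3:
  c_3 = (1.555000 + 1.847500)/2 = 1.701250
  f(c_3) = f(1.701250) = -0.105748
  f(a) × f(c) ≥ 0, new interval: [1.701250, 1.847500]
Iteration 4:
  c_4 = (1.701250 + 1.847500)/2 = 1.774375
  f(c_4) = f(1.774375) = 0.148407
  f(a) × f(c) < 0, new interval: [1.701250, 1.774375]
Iteration 5:
  c_5 = (1.701250 + 1.774375)/2 = 1.737812
  f(c_5) = f(1.737812) = 0.019992
  f(a) × f(c) < 0, new interval: [1.701250, 1.737812]
Iteration 6:
  c_6 = (1.701250 + 1.737812)/2 = 1.719531
  f(c_6) = f(1.719531) = -0.043212
  f(a) × f(c) ≥ 0, new interval: [1.719531, 1.737812]
Iteration 7:
  c_7 = (1.719531 + 1.737812)/2 = 1.728672
  f(c_7) = f(1.728672) = -0.011694
  f(a) × f(c) ≥ 0, new interval: [1.728672, 1.737812]

After 7 iteration(s), the approximation is c_7 = 1.728672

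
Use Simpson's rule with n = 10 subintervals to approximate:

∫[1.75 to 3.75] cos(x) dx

f(x) = cos(x)
a = 1.75, b = 3.75, n = 10
h = (b - a)/n = 0.200000

Simpson's rule: (h/3)[f(x₀) + 4f(x₁) + 2f(x₂) + ... + f(xₙ)]

x_0 = 1.7500, f(x_0) = -0.178246, coefficient = 1
x_1 = 1.9500, f(x_1) = -0.370181, coefficient = 4
x_2 = 2.1500, f(x_2) = -0.547358, coefficient = 2
x_3 = 2.3500, f(x_3) = -0.702713, coefficient = 4
x_4 = 2.5500, f(x_4) = -0.830054, coefficient = 2
x_5 = 2.7500, f(x_5) = -0.924302, coefficient = 4
x_6 = 2.9500, f(x_6) = -0.981702, coefficient = 2
x_7 = 3.1500, f(x_7) = -0.999965, coefficient = 4
x_8 = 3.3500, f(x_8) = -0.978362, coefficient = 2
x_9 = 3.5500, f(x_9) = -0.917755, coefficient = 4
x_10 = 3.7500, f(x_10) = -0.820559, coefficient = 1

I ≈ (0.200000/3) × -23.333417 = -1.555561
Exact value: -1.555547
Error: 0.000014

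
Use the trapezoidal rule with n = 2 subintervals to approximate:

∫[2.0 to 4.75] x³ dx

f(x) = x³
a = 2.0, b = 4.75, n = 2
h = (b - a)/n = 1.375000

Trapezoidal rule: (h/2)[f(x₀) + 2f(x₁) + 2f(x₂) + ... + f(xₙ)]

x_0 = 2.0000, f(x_0) = 8.000000, coefficient = 1
x_1 = 3.3750, f(x_1) = 38.443359, coefficient = 2
x_2 = 4.7500, f(x_2) = 107.171875, coefficient = 1

I ≈ (1.375000/2) × 192.058594 = 132.040283
Exact value: 123.266602
Error: 8.773682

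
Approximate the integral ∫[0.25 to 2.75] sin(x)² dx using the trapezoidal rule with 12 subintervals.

f(x) = sin(x)²
a = 0.25, b = 2.75, n = 12
h = (b - a)/n = 0.208333

Trapezoidal rule: (h/2)[f(x₀) + 2f(x₁) + 2f(x₂) + ... + f(xₙ)]

x_0 = 0.2500, f(x_0) = 0.061209, coefficient = 1
x_1 = 0.4583, f(x_1) = 0.195766, coefficient = 2
x_2 = 0.6667, f(x_2) = 0.382381, coefficient = 2
x_3 = 0.8750, f(x_3) = 0.589123, coefficient = 2
x_4 = 1.0833, f(x_4) = 0.780615, coefficient = 2
x_5 = 1.2917, f(x_5) = 0.924089, coefficient = 2
x_6 = 1.5000, f(x_6) = 0.994996, coefficient = 2
x_7 = 1.7083, f(x_7) = 0.981203, coefficient = 2
x_8 = 1.9167, f(x_8) = 0.885068, coefficient = 2
x_9 = 2.1250, f(x_9) = 0.723044, coefficient = 2
x_10 = 2.3333, f(x_10) = 0.522853, coefficient = 2
x_11 = 2.5417, f(x_11) = 0.318752, coefficient = 2
x_12 = 2.7500, f(x_12) = 0.145665, coefficient = 1

I ≈ (0.208333/2) × 14.802654 = 1.541943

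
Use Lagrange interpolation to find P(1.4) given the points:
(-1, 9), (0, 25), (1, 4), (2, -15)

Lagrange interpolation formula:
P(x) = Σ yᵢ × Lᵢ(x)
where Lᵢ(x) = Π_{j≠i} (x - xⱼ)/(xᵢ - xⱼ)

L_0(1.4) = (1.4 - 0)/(-1 - 0) × (1.4 - 1)/(-1 - 1) × (1.4 - 2)/(-1 - 2) = 0.056000
L_1(1.4) = (1.4 - (-1))/(0 - (-1)) × (1.4 - 1)/(0 - 1) × (1.4 - 2)/(0 - 2) = -0.288000
L_2(1.4) = (1.4 - (-1))/(1 - (-1)) × (1.4 - 0)/(1 - 0) × (1.4 - 2)/(1 - 2) = 1.008000
L_3(1.4) = (1.4 - (-1))/(2 - (-1)) × (1.4 - 0)/(2 - 0) × (1.4 - 1)/(2 - 1) = 0.224000

P(1.4) = 9×L_0(1.4) + 25×L_1(1.4) + 4×L_2(1.4) + (-15)×L_3(1.4)
P(1.4) = -6.024000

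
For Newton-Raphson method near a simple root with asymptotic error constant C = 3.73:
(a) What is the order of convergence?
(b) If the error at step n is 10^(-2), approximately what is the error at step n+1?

(a) Newton-Raphson has quadratic (order 2) convergence near simple roots.
    This means |e_{n+1}| ≈ C|e_n|².

(b) With |e_n| = 10^(-2) and C = 3.73:
    |e_{n+1}| ≈ 3.73 × (10^(-2))² = 3.73 × 10^(-4)

(a) 2 (quadratic); (b) |e_{n+1}| ≈ 3.730e-04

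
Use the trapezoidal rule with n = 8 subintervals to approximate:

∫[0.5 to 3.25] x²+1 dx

f(x) = x²+1
a = 0.5, b = 3.25, n = 8
h = (b - a)/n = 0.343750

Trapezoidal rule: (h/2)[f(x₀) + 2f(x₁) + 2f(x₂) + ... + f(xₙ)]

x_0 = 0.5000, f(x_0) = 1.250000, coefficient = 1
x_1 = 0.8438, f(x_1) = 1.711914, coefficient = 2
x_2 = 1.1875, f(x_2) = 2.410156, coefficient = 2
x_3 = 1.5312, f(x_3) = 3.344727, coefficient = 2
x_4 = 1.8750, f(x_4) = 4.515625, coefficient = 2
x_5 = 2.2188, f(x_5) = 5.922852, coefficient = 2
x_6 = 2.5625, f(x_6) = 7.566406, coefficient = 2
x_7 = 2.9062, f(x_7) = 9.446289, coefficient = 2
x_8 = 3.2500, f(x_8) = 11.562500, coefficient = 1

I ≈ (0.343750/2) × 82.648438 = 14.205200
Exact value: 14.151042
Error: 0.054159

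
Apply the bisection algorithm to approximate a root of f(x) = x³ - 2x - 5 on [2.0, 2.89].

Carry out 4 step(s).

f(x) = x³ - 2x - 5
Initial interval: [2.0, 2.89]

Iteration 1:
  c_1 = (2.000000 + 2.890000)/2 = 2.445000
  f(c_1) = f(2.445000) = 4.726271
  f(a) × f(c) < 0, new interval: [2.000000, 2.445000]
Iteration 2:
  c_2 = (2.000000 + 2.445000)/2 = 2.222500
  f(c_2) = f(2.222500) = 1.533053
  f(a) × f(c) < 0, new interval: [2.000000, 2.222500]
Iteration 3:
  c_3 = (2.000000 + 2.222500)/2 = 2.111250
  f(c_3) = f(2.111250) = 0.188136
  f(a) × f(c) < 0, new interval: [2.000000, 2.111250]
Iteration 4:
  c_4 = (2.000000 + 2.111250)/2 = 2.055625
  f(c_4) = f(2.055625) = -0.425013
  f(a) × f(c) ≥ 0, new interval: [2.055625, 2.111250]

After 4 iteration(s), the approximation is c_4 = 2.055625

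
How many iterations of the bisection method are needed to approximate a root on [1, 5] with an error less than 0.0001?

We need (b-a)/2^n ≤ 0.0001
(5 - 1)/2^n ≤ 0.0001
4/2^n ≤ 0.0001
2^n ≥ 40000
n ≥ log₂(40000) = 15.29
n ≥ 16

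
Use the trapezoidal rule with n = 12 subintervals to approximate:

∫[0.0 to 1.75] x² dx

f(x) = x²
a = 0.0, b = 1.75, n = 12
h = (b - a)/n = 0.145833

Trapezoidal rule: (h/2)[f(x₀) + 2f(x₁) + 2f(x₂) + ... + f(xₙ)]

x_0 = 0.0000, f(x_0) = 0.000000, coefficient = 1
x_1 = 0.1458, f(x_1) = 0.021267, coefficient = 2
x_2 = 0.2917, f(x_2) = 0.085069, coefficient = 2
x_3 = 0.4375, f(x_3) = 0.191406, coefficient = 2
x_4 = 0.5833, f(x_4) = 0.340278, coefficient = 2
x_5 = 0.7292, f(x_5) = 0.531684, coefficient = 2
x_6 = 0.8750, f(x_6) = 0.765625, coefficient = 2
x_7 = 1.0208, f(x_7) = 1.042101, coefficient = 2
x_8 = 1.1667, f(x_8) = 1.361111, coefficient = 2
x_9 = 1.3125, f(x_9) = 1.722656, coefficient = 2
x_10 = 1.4583, f(x_10) = 2.126736, coefficient = 2
x_11 = 1.6042, f(x_11) = 2.573351, coefficient = 2
x_12 = 1.7500, f(x_12) = 3.062500, coefficient = 1

I ≈ (0.145833/2) × 24.585069 = 1.792661
Exact value: 1.786458
Error: 0.006203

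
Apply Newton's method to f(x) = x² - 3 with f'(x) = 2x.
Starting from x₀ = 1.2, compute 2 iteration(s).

f(x) = x² - 3
f'(x) = 2x
x₀ = 1.2

Newton-Raphson formula: x_{n+1} = x_n - f(x_n)/f'(x_n)

Iteration 1:
  f(1.200000) = -1.560000
  f'(1.200000) = 2.400000
  x_1 = 1.200000 - (-1.560000)/2.400000 = 1.850000
Iteration 2:
  f(1.850000) = 0.422500
  f'(1.850000) = 3.700000
  x_2 = 1.850000 - 0.422500/3.700000 = 1.735811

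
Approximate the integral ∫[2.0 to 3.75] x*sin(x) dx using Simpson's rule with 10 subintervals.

f(x) = x*sin(x)
a = 2.0, b = 3.75, n = 10
h = (b - a)/n = 0.175000

Simpson's rule: (h/3)[f(x₀) + 4f(x₁) + 2f(x₂) + ... + f(xₙ)]

x_0 = 2.0000, f(x_0) = 1.818595, coefficient = 1
x_1 = 2.1750, f(x_1) = 1.789927, coefficient = 4
x_2 = 2.3500, f(x_2) = 1.671962, coefficient = 2
x_3 = 2.5250, f(x_3) = 1.460103, coefficient = 4
x_4 = 2.7000, f(x_4) = 1.153926, coefficient = 2
x_5 = 2.8750, f(x_5) = 0.757407, coefficient = 4
x_6 = 3.0500, f(x_6) = 0.278967, coefficient = 2
x_7 = 3.2250, f(x_7) = -0.268677, coefficient = 4
x_8 = 3.4000, f(x_8) = -0.868840, coefficient = 2
x_9 = 3.5750, f(x_9) = -1.501377, coefficient = 4
x_10 = 3.7500, f(x_10) = -2.143355, coefficient = 1

I ≈ (0.175000/3) × 13.096803 = 0.763980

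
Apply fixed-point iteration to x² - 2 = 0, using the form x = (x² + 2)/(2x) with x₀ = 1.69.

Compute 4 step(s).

Equation: x² - 2 = 0
Fixed-point form: x = (x² + 2)/(2x)
x₀ = 1.69

x_1 = g(1.690000) = 1.436716
x_2 = g(1.436716) = 1.414390
x_3 = g(1.414390) = 1.414214
x_4 = g(1.414214) = 1.414214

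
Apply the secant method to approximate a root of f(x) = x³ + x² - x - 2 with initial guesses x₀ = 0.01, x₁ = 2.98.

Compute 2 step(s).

f(x) = x³ + x² - x - 2
x₀ = 0.01, x₁ = 2.98

Secant formula: x_{n+1} = x_n - f(x_n)(x_n - x_{n-1})/(f(x_n) - f(x_{n-1}))

Iteration 1:
  f(0.010000) = -2.009899
  f(2.980000) = 30.363992
  x_2 = 2.980000 - 30.363992×(2.980000 - 0.010000)/(30.363992 - (-2.009899))
       = 0.194389
Iteration 2:
  f(2.980000) = 30.363992
  f(0.194389) = -2.149257
  x_3 = 0.194389 - (-2.149257)×(0.194389 - 2.980000)/(-2.149257 - 30.363992)
       = 0.378529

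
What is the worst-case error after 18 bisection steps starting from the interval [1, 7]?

Bisection error bound: |error| ≤ (b-a)/2^n
|error| ≤ (7 - 1)/2^18 = 6/2^18
|error| ≤ 0.0000228882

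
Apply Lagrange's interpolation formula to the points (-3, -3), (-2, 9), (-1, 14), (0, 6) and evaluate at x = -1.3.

Lagrange interpolation formula:
P(x) = Σ yᵢ × Lᵢ(x)
where Lᵢ(x) = Π_{j≠i} (x - xⱼ)/(xᵢ - xⱼ)

L_0(-1.3) = (-1.3 - (-2))/(-3 - (-2)) × (-1.3 - (-1))/(-3 - (-1)) × (-1.3 - 0)/(-3 - 0) = -0.045500
L_1(-1.3) = (-1.3 - (-3))/(-2 - (-3)) × (-1.3 - (-1))/(-2 - (-1)) × (-1.3 - 0)/(-2 - 0) = 0.331500
L_2(-1.3) = (-1.3 - (-3))/(-1 - (-3)) × (-1.3 - (-2))/(-1 - (-2)) × (-1.3 - 0)/(-1 - 0) = 0.773500
L_3(-1.3) = (-1.3 - (-3))/(0 - (-3)) × (-1.3 - (-2))/(0 - (-2)) × (-1.3 - (-1))/(0 - (-1)) = -0.059500

P(-1.3) = (-3)×L_0(-1.3) + 9×L_1(-1.3) + 14×L_2(-1.3) + 6×L_3(-1.3)
P(-1.3) = 13.592000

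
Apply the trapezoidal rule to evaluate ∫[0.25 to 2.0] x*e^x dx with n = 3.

f(x) = x*e^x
a = 0.25, b = 2.0, n = 3
h = (b - a)/n = 0.583333

Trapezoidal rule: (h/2)[f(x₀) + 2f(x₁) + 2f(x₂) + ... + f(xₙ)]

x_0 = 0.2500, f(x_0) = 0.321006, coefficient = 1
x_1 = 0.8333, f(x_1) = 1.917480, coefficient = 2
x_2 = 1.4167, f(x_2) = 5.841417, coefficient = 2
x_3 = 2.0000, f(x_3) = 14.778112, coefficient = 1

I ≈ (0.583333/2) × 30.616912 = 8.929933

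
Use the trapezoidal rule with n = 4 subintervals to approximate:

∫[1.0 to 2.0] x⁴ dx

f(x) = x⁴
a = 1.0, b = 2.0, n = 4
h = (b - a)/n = 0.250000

Trapezoidal rule: (h/2)[f(x₀) + 2f(x₁) + 2f(x₂) + ... + f(xₙ)]

x_0 = 1.0000, f(x_0) = 1.000000, coefficient = 1
x_1 = 1.2500, f(x_1) = 2.441406, coefficient = 2
x_2 = 1.5000, f(x_2) = 5.062500, coefficient = 2
x_3 = 1.7500, f(x_3) = 9.378906, coefficient = 2
x_4 = 2.0000, f(x_4) = 16.000000, coefficient = 1

I ≈ (0.250000/2) × 50.765625 = 6.345703
Exact value: 6.200000
Error: 0.145703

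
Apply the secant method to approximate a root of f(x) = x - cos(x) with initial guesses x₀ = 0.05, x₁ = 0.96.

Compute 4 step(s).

f(x) = x - cos(x)
x₀ = 0.05, x₁ = 0.96

Secant formula: x_{n+1} = x_n - f(x_n)(x_n - x_{n-1})/(f(x_n) - f(x_{n-1}))

Iteration 1:
  f(0.050000) = -0.948750
  f(0.960000) = 0.386480
  x_2 = 0.960000 - 0.386480×(0.960000 - 0.050000)/(0.386480 - (-0.948750))
       = 0.696602
Iteration 2:
  f(0.960000) = 0.386480
  f(0.696602) = -0.070425
  x_3 = 0.696602 - (-0.070425)×(0.696602 - 0.960000)/(-0.070425 - 0.386480)
       = 0.737201
Iteration 3:
  f(0.696602) = -0.070425
  f(0.737201) = -0.003152
  x_4 = 0.737201 - (-0.003152)×(0.737201 - 0.696602)/(-0.003152 - (-0.070425))
       = 0.739103
Iteration 4:
  f(0.737201) = -0.003152
  f(0.739103) = 0.000030
  x_5 = 0.739103 - 0.000030×(0.739103 - 0.737201)/(0.000030 - (-0.003152))
       = 0.739085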